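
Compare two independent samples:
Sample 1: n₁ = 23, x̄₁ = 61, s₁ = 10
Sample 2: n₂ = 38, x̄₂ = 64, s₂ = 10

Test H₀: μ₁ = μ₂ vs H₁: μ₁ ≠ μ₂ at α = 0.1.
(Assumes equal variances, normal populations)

Answer: t = -1.1355, fail to reject H₀

Derivation:
Pooled variance: s²_p = [22×10² + 37×10²]/(59) = 100.0000
s_p = 10.0000
SE = s_p×√(1/n₁ + 1/n₂) = 10.0000×√(1/23 + 1/38) = 2.6419
t = (x̄₁ - x̄₂)/SE = (61 - 64)/2.6419 = -1.1355
df = 59, t-critical = ±1.671
Decision: fail to reject H₀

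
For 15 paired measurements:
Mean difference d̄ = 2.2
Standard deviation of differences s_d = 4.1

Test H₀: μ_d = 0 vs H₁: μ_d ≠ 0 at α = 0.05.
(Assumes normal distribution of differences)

df = n - 1 = 14
SE = s_d/√n = 4.1/√15 = 1.0586
t = d̄/SE = 2.2/1.0586 = 2.0782
Critical value: t_{0.025,14} = ±2.145
p-value ≈ 0.0566
Decision: fail to reject H₀

Answer: t = 2.0782, fail to reject H₀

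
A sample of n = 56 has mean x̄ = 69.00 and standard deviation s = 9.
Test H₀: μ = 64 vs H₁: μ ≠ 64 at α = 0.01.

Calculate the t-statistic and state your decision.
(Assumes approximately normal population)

Answer: t = 4.1573, reject H₀

Derivation:
df = n - 1 = 55
SE = s/√n = 9/√56 = 1.2027
t = (x̄ - μ₀)/SE = (69.00 - 64)/1.2027 = 4.1573
Critical value: t_{0.005,55} = ±2.668
p-value ≈ 0.0001
Decision: reject H₀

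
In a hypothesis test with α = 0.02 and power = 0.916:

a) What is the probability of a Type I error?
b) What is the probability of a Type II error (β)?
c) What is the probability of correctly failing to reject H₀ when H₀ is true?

Answer: a) 0.02, b) 0.084, c) 0.98

Derivation:
a) Type I error probability = α = 0.02
b) Power = P(reject H₀ | H₁ true) = 1 - β = 0.916, so Type II error probability = β = 1 - Power = 0.084
c) P(fail to reject H₀ | H₀ true) = 1 - α = 0.98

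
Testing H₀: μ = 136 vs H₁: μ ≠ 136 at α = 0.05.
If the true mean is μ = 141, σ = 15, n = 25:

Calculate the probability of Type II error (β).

SE = σ/√n = 15/√25 = 3.0000
Critical values: μ₀ ± z_0.025×SE = 136 ± 1.960×3.0000
Acceptance region: (130.1200, 141.8800)
Under H₁ (μ = 141): z_high = (141.8800 - 141)/3.0000 = 0.2933, z_low = (130.1200 - 141)/3.0000 = -3.6267
β = P(not reject | H₁) = Φ(0.2933) - Φ(-3.6267) ≈ 0.6152

Answer: β ≈ 0.6152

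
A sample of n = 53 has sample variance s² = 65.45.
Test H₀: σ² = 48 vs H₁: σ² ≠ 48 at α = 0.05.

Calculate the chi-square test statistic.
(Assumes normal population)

Answer: χ² = 70.9042, fail to reject H₀

Derivation:
df = n - 1 = 52
χ² = (n-1)s²/σ₀² = 52×65.45/48 = 70.9042
Critical values: χ²_{0.975,52} = 33.968, χ²_{0.025,52} = 73.810
Rejection region: χ² < 33.968 or χ² > 73.810
Decision: fail to reject H₀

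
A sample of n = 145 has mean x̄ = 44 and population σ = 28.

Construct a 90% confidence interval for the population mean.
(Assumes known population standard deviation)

Answer: (40.1749, 47.8251)

Derivation:
Confidence level: 90%, α = 0.1
z_0.05 = 1.645
SE = σ/√n = 28/√145 = 2.3253
Margin of error = 1.645 × 2.3253 = 3.8251
CI: x̄ ± margin = 44 ± 3.8251
CI: (40.1749, 47.8251)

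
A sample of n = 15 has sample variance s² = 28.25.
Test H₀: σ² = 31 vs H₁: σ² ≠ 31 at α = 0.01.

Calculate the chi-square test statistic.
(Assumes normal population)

Answer: χ² = 12.7581, fail to reject H₀

Derivation:
df = n - 1 = 14
χ² = (n-1)s²/σ₀² = 14×28.25/31 = 12.7581
Critical values: χ²_{0.995,14} = 4.075, χ²_{0.005,14} = 31.319
Rejection region: χ² < 4.075 or χ² > 31.319
Decision: fail to reject H₀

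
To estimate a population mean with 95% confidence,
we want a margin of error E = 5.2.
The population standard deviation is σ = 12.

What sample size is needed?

z_0.025 = 1.960
n = (z×σ/E)² = (1.960×12/5.2)²
n = 20.4582
Round up: n = 21

Answer: n = 21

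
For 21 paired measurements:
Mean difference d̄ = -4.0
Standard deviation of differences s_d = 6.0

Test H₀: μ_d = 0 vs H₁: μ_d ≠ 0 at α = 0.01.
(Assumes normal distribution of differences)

Answer: t = -3.0551, reject H₀

Derivation:
df = n - 1 = 20
SE = s_d/√n = 6.0/√21 = 1.3093
t = d̄/SE = -4.0/1.3093 = -3.0551
Critical value: t_{0.005,20} = ±2.845
p-value ≈ 0.0062
Decision: reject H₀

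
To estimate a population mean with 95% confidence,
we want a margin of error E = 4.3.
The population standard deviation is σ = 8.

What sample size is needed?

z_0.025 = 1.960
n = (z×σ/E)² = (1.960×8/4.3)²
n = 13.2970
Round up: n = 14

Answer: n = 14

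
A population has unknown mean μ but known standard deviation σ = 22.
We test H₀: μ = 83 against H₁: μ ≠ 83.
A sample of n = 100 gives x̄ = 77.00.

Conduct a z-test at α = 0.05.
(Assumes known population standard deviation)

Standard error: SE = σ/√n = 22/√100 = 2.2000
z-statistic: z = (x̄ - μ₀)/SE = (77.00 - 83)/2.2000 = -2.7273
Critical value: ±1.960
p-value = 0.0064
Decision: reject H₀

Answer: z = -2.7273, reject H₀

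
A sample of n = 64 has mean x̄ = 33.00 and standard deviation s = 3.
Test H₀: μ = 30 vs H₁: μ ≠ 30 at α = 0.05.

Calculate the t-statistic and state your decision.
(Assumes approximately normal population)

Answer: t = 8.0000, reject H₀

Derivation:
df = n - 1 = 63
SE = s/√n = 3/√64 = 0.3750
t = (x̄ - μ₀)/SE = (33.00 - 30)/0.3750 = 8.0000
Critical value: t_{0.025,63} = ±1.998
p-value < 0.0001
Decision: reject H₀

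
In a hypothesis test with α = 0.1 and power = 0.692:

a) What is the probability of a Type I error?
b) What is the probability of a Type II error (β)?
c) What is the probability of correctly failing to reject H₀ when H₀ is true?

a) Type I error probability = α = 0.1
b) Power = P(reject H₀ | H₁ true) = 1 - β = 0.692, so Type II error probability = β = 1 - Power = 0.308
c) P(fail to reject H₀ | H₀ true) = 1 - α = 0.9

Answer: a) 0.1, b) 0.308, c) 0.9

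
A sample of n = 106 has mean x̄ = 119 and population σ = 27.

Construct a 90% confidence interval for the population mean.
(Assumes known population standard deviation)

Confidence level: 90%, α = 0.1
z_0.05 = 1.645
SE = σ/√n = 27/√106 = 2.6225
Margin of error = 1.645 × 2.6225 = 4.3140
CI: x̄ ± margin = 119 ± 4.3140
CI: (114.6860, 123.3140)

Answer: (114.6860, 123.3140)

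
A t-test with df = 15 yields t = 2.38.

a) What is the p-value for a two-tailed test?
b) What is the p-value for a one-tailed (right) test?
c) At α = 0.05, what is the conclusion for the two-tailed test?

Using t-distribution with df = 15:
a) Two-tailed: p = 2×P(T > 2.38) = 0.0310
b) One-tailed: p = P(T > 2.38) = 0.0155
c) 0.0310 < 0.05, reject H₀

Answer: a) 0.0310, b) 0.0155, c) reject H₀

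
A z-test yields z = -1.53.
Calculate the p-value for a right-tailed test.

For z = -1.53:
p = P(Z > -1.53) = 1 - Φ(-1.53) = 0.9370

Answer: p-value ≈ 0.9370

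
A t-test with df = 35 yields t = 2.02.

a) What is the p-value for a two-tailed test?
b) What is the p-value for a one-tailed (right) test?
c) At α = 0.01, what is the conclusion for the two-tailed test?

Using t-distribution with df = 35:
a) Two-tailed: p = 2×P(T > 2.02) = 0.0511
b) One-tailed: p = P(T > 2.02) = 0.0255
c) 0.0511 ≥ 0.01, fail to reject H₀

Answer: a) 0.0511, b) 0.0255, c) fail to reject H₀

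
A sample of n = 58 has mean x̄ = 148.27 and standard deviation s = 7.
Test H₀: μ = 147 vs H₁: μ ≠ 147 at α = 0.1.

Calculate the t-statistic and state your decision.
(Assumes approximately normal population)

Answer: t = 1.3818, fail to reject H₀

Derivation:
df = n - 1 = 57
SE = s/√n = 7/√58 = 0.9191
t = (x̄ - μ₀)/SE = (148.27 - 147)/0.9191 = 1.3818
Critical value: t_{0.05,57} = ±1.672
p-value ≈ 0.1724
Decision: fail to reject H₀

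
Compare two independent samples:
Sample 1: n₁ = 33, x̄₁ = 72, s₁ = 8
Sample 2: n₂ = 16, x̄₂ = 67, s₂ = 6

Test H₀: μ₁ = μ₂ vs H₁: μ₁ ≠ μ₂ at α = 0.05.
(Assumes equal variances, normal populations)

Pooled variance: s²_p = [32×8² + 15×6²]/(47) = 55.0638
s_p = 7.4205
SE = s_p×√(1/n₁ + 1/n₂) = 7.4205×√(1/33 + 1/16) = 2.2606
t = (x̄₁ - x̄₂)/SE = (72 - 67)/2.2606 = 2.2118
df = 47, t-critical = ±2.012
Decision: reject H₀

Answer: t = 2.2118, reject H₀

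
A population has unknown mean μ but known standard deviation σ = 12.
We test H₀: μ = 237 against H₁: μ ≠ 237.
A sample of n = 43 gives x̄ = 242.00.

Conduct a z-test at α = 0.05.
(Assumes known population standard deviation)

Standard error: SE = σ/√n = 12/√43 = 1.8300
z-statistic: z = (x̄ - μ₀)/SE = (242.00 - 237)/1.8300 = 2.7322
Critical value: ±1.960
p-value = 0.0063
Decision: reject H₀

Answer: z = 2.7322, reject H₀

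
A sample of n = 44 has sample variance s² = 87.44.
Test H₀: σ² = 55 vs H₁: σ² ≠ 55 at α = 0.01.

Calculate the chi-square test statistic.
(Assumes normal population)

df = n - 1 = 43
χ² = (n-1)s²/σ₀² = 43×87.44/55 = 68.3622
Critical values: χ²_{0.995,43} = 22.859, χ²_{0.005,43} = 70.616
Rejection region: χ² < 22.859 or χ² > 70.616
Decision: fail to reject H₀

Answer: χ² = 68.3622, fail to reject H₀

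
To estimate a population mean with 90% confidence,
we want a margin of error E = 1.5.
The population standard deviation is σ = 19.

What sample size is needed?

Answer: n = 435

Derivation:
z_0.05 = 1.645
n = (z×σ/E)² = (1.645×19/1.5)²
n = 434.1667
Round up: n = 435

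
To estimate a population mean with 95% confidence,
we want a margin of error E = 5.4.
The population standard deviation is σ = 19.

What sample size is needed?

z_0.025 = 1.960
n = (z×σ/E)² = (1.960×19/5.4)²
n = 47.5589
Round up: n = 48

Answer: n = 48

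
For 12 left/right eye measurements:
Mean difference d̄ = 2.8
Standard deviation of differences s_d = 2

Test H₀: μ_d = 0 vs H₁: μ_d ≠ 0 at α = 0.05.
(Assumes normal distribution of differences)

Answer: t = 4.8493, reject H₀

Derivation:
df = n - 1 = 11
SE = s_d/√n = 2/√12 = 0.5774
t = d̄/SE = 2.8/0.5774 = 4.8493
Critical value: t_{0.025,11} = ±2.201
p-value ≈ 0.0005
Decision: reject H₀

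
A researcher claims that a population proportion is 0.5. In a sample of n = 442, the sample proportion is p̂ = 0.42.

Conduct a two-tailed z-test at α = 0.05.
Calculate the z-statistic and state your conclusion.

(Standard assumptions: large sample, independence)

H₀: p = 0.5, H₁: p ≠ 0.5
Standard error: SE = √(p₀(1-p₀)/n) = √(0.5×0.5/442) = 0.023783
z-statistic: z = (p̂ - p₀)/SE = (0.42 - 0.5)/0.023783 = -3.3637
Critical value: z_0.025 = ±1.960
p-value = 0.0008
Decision: reject H₀ at α = 0.05

Answer: z = -3.3637, reject H₀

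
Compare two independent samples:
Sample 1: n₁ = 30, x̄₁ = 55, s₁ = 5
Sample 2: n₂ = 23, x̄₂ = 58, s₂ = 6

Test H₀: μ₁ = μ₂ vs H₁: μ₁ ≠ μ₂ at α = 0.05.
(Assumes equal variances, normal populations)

Answer: t = -1.9848, fail to reject H₀

Derivation:
Pooled variance: s²_p = [29×5² + 22×6²]/(51) = 29.7451
s_p = 5.4539
SE = s_p×√(1/n₁ + 1/n₂) = 5.4539×√(1/30 + 1/23) = 1.5115
t = (x̄₁ - x̄₂)/SE = (55 - 58)/1.5115 = -1.9848
df = 51, t-critical = ±2.008
Decision: fail to reject H₀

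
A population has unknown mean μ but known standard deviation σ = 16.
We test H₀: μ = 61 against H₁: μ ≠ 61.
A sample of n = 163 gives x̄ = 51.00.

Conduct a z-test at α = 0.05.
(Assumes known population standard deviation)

Standard error: SE = σ/√n = 16/√163 = 1.2532
z-statistic: z = (x̄ - μ₀)/SE = (51.00 - 61)/1.2532 = -7.9796
Critical value: ±1.960
p-value < 0.0001
Decision: reject H₀

Answer: z = -7.9796, reject H₀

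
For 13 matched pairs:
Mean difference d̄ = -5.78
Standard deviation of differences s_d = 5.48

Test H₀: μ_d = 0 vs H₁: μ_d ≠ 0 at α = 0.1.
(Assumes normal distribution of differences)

Answer: t = -3.8029, reject H₀

Derivation:
df = n - 1 = 12
SE = s_d/√n = 5.48/√13 = 1.5199
t = d̄/SE = -5.78/1.5199 = -3.8029
Critical value: t_{0.05,12} = ±1.782
p-value ≈ 0.0025
Decision: reject H₀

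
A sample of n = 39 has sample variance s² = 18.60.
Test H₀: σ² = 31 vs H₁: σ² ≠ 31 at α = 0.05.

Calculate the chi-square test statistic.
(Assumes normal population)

Answer: χ² = 22.8000, reject H₀

Derivation:
df = n - 1 = 38
χ² = (n-1)s²/σ₀² = 38×18.60/31 = 22.8000
Critical values: χ²_{0.975,38} = 22.878, χ²_{0.025,38} = 56.896
Rejection region: χ² < 22.878 or χ² > 56.896
Decision: reject H₀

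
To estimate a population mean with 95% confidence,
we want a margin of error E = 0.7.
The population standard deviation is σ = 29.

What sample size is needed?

Answer: n = 6594

Derivation:
z_0.025 = 1.960
n = (z×σ/E)² = (1.960×29/0.7)²
n = 6593.4400
Round up: n = 6594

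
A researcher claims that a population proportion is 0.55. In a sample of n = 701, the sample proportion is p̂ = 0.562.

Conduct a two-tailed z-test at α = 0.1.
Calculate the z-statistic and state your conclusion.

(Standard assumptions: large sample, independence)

H₀: p = 0.55, H₁: p ≠ 0.55
Standard error: SE = √(p₀(1-p₀)/n) = √(0.55×0.45/701) = 0.018790
z-statistic: z = (p̂ - p₀)/SE = (0.562 - 0.55)/0.018790 = 0.6386
Critical value: z_0.05 = ±1.645
p-value = 0.5231
Decision: fail to reject H₀ at α = 0.1

Answer: z = 0.6386, fail to reject H₀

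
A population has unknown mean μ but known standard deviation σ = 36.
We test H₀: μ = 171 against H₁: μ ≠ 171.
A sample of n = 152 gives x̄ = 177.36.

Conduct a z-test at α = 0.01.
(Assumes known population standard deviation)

Standard error: SE = σ/√n = 36/√152 = 2.9200
z-statistic: z = (x̄ - μ₀)/SE = (177.36 - 171)/2.9200 = 2.1781
Critical value: ±2.576
p-value = 0.0294
Decision: fail to reject H₀

Answer: z = 2.1781, fail to reject H₀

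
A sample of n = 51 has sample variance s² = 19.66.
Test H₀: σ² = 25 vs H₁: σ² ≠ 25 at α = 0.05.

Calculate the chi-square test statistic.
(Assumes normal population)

Answer: χ² = 39.3200, fail to reject H₀

Derivation:
df = n - 1 = 50
χ² = (n-1)s²/σ₀² = 50×19.66/25 = 39.3200
Critical values: χ²_{0.975,50} = 32.357, χ²_{0.025,50} = 71.420
Rejection region: χ² < 32.357 or χ² > 71.420
Decision: fail to reject H₀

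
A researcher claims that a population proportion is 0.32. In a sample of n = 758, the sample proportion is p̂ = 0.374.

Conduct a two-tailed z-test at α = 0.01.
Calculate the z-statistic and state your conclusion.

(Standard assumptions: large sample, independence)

Answer: z = 3.1872, reject H₀

Derivation:
H₀: p = 0.32, H₁: p ≠ 0.32
Standard error: SE = √(p₀(1-p₀)/n) = √(0.32×0.68/758) = 0.016943
z-statistic: z = (p̂ - p₀)/SE = (0.374 - 0.32)/0.016943 = 3.1872
Critical value: z_0.005 = ±2.576
p-value = 0.0014
Decision: reject H₀ at α = 0.01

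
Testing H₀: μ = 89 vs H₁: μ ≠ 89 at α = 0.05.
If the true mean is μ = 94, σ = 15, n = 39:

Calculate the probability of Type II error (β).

SE = σ/√n = 15/√39 = 2.4019
Critical values: μ₀ ± z_0.025×SE = 89 ± 1.960×2.4019
Acceptance region: (84.2923, 93.7077)
Under H₁ (μ = 94): z_high = (93.7077 - 94)/2.4019 = -0.1217, z_low = (84.2923 - 94)/2.4019 = -4.0417
β = P(not reject | H₁) = Φ(-0.1217) - Φ(-4.0417) ≈ 0.4515

Answer: β ≈ 0.4515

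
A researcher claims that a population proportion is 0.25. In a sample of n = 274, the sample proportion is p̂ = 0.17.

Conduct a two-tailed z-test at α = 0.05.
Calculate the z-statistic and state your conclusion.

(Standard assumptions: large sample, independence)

H₀: p = 0.25, H₁: p ≠ 0.25
Standard error: SE = √(p₀(1-p₀)/n) = √(0.25×0.75/274) = 0.026159
z-statistic: z = (p̂ - p₀)/SE = (0.17 - 0.25)/0.026159 = -3.0582
Critical value: z_0.025 = ±1.960
p-value = 0.0022
Decision: reject H₀ at α = 0.05

Answer: z = -3.0582, reject H₀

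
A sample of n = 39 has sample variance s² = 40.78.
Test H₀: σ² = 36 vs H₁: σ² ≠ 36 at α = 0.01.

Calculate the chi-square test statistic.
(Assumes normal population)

Answer: χ² = 43.0456, fail to reject H₀

Derivation:
df = n - 1 = 38
χ² = (n-1)s²/σ₀² = 38×40.78/36 = 43.0456
Critical values: χ²_{0.995,38} = 19.289, χ²_{0.005,38} = 64.181
Rejection region: χ² < 19.289 or χ² > 64.181
Decision: fail to reject H₀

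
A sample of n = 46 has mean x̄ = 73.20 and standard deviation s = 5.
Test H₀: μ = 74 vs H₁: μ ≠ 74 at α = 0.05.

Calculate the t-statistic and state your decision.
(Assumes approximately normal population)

df = n - 1 = 45
SE = s/√n = 5/√46 = 0.7372
t = (x̄ - μ₀)/SE = (73.20 - 74)/0.7372 = -1.0852
Critical value: t_{0.025,45} = ±2.014
p-value ≈ 0.2836
Decision: fail to reject H₀

Answer: t = -1.0852, fail to reject H₀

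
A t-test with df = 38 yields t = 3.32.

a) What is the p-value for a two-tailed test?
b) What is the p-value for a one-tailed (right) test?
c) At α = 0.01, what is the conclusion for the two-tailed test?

Answer: a) 0.0020, b) 0.0010, c) reject H₀

Derivation:
Using t-distribution with df = 38:
a) Two-tailed: p = 2×P(T > 3.32) = 0.0020
b) One-tailed: p = P(T > 3.32) = 0.0010
c) 0.0020 < 0.01, reject H₀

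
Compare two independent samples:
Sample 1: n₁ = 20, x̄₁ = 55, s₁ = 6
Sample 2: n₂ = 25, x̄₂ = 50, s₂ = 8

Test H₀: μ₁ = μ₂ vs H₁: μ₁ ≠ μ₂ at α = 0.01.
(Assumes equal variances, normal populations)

Pooled variance: s²_p = [19×6² + 24×8²]/(43) = 51.6279
s_p = 7.1853
SE = s_p×√(1/n₁ + 1/n₂) = 7.1853×√(1/20 + 1/25) = 2.1556
t = (x̄₁ - x̄₂)/SE = (55 - 50)/2.1556 = 2.3195
df = 43, t-critical = ±2.695
Decision: fail to reject H₀

Answer: t = 2.3195, fail to reject H₀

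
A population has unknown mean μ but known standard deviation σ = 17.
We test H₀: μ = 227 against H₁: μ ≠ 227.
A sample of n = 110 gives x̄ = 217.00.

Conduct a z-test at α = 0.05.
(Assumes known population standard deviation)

Standard error: SE = σ/√n = 17/√110 = 1.6209
z-statistic: z = (x̄ - μ₀)/SE = (217.00 - 227)/1.6209 = -6.1694
Critical value: ±1.960
p-value < 0.0001
Decision: reject H₀

Answer: z = -6.1694, reject H₀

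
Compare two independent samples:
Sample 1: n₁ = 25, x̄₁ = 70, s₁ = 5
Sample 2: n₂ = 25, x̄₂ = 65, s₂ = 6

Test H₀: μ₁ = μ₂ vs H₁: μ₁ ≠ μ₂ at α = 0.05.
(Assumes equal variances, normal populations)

Pooled variance: s²_p = [24×5² + 24×6²]/(48) = 30.5000
s_p = 5.5227
SE = s_p×√(1/n₁ + 1/n₂) = 5.5227×√(1/25 + 1/25) = 1.5621
t = (x̄₁ - x̄₂)/SE = (70 - 65)/1.5621 = 3.2008
df = 48, t-critical = ±2.011
Decision: reject H₀

Answer: t = 3.2008, reject H₀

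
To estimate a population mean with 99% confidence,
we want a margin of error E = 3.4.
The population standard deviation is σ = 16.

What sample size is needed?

Answer: n = 147

Derivation:
z_0.005 = 2.576
n = (z×σ/E)² = (2.576×16/3.4)²
n = 146.9514
Round up: n = 147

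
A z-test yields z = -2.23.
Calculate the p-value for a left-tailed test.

For z = -2.23:
p = P(Z < -2.23) = Φ(-2.23) = 0.0129

Answer: p-value ≈ 0.0129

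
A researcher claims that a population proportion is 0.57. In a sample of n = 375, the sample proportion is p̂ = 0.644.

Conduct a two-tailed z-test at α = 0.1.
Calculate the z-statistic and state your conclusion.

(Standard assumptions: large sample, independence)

H₀: p = 0.57, H₁: p ≠ 0.57
Standard error: SE = √(p₀(1-p₀)/n) = √(0.57×0.43/375) = 0.025566
z-statistic: z = (p̂ - p₀)/SE = (0.644 - 0.57)/0.025566 = 2.8945
Critical value: z_0.05 = ±1.645
p-value = 0.0038
Decision: reject H₀ at α = 0.1

Answer: z = 2.8945, reject H₀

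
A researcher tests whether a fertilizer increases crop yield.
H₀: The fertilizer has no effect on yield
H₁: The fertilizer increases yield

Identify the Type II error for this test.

Type I error: rejecting H₀ when it is actually true (false positive).
Type II error: failing to reject H₀ when H₁ is actually true (false negative).

Answer: Failing to recommend an effective fertilizer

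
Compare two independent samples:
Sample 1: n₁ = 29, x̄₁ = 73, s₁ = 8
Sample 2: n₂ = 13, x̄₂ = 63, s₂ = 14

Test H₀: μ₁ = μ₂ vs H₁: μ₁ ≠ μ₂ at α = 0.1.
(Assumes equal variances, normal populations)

Pooled variance: s²_p = [28×8² + 12×14²]/(40) = 103.6000
s_p = 10.1784
SE = s_p×√(1/n₁ + 1/n₂) = 10.1784×√(1/29 + 1/13) = 3.3973
t = (x̄₁ - x̄₂)/SE = (73 - 63)/3.3973 = 2.9435
df = 40, t-critical = ±1.684
Decision: reject H₀

Answer: t = 2.9435, reject H₀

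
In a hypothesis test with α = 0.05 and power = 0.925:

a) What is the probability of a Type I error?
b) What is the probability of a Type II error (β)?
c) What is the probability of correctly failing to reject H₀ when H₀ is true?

a) Type I error probability = α = 0.05
b) Power = P(reject H₀ | H₁ true) = 1 - β = 0.925, so Type II error probability = β = 1 - Power = 0.075
c) P(fail to reject H₀ | H₀ true) = 1 - α = 0.95

Answer: a) 0.05, b) 0.075, c) 0.95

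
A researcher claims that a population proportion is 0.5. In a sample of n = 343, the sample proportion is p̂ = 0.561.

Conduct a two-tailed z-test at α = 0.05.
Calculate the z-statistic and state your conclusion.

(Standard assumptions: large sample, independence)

H₀: p = 0.5, H₁: p ≠ 0.5
Standard error: SE = √(p₀(1-p₀)/n) = √(0.5×0.5/343) = 0.026997
z-statistic: z = (p̂ - p₀)/SE = (0.561 - 0.5)/0.026997 = 2.2595
Critical value: z_0.025 = ±1.960
p-value = 0.0239
Decision: reject H₀ at α = 0.05

Answer: z = 2.2595, reject H₀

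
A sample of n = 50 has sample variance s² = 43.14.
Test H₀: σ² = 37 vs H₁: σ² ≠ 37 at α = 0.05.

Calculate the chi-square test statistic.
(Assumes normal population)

df = n - 1 = 49
χ² = (n-1)s²/σ₀² = 49×43.14/37 = 57.1314
Critical values: χ²_{0.975,49} = 31.555, χ²_{0.025,49} = 70.222
Rejection region: χ² < 31.555 or χ² > 70.222
Decision: fail to reject H₀

Answer: χ² = 57.1314, fail to reject H₀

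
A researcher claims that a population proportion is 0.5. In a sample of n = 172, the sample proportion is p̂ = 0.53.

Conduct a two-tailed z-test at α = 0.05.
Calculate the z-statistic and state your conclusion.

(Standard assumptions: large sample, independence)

Answer: z = 0.7869, fail to reject H₀

Derivation:
H₀: p = 0.5, H₁: p ≠ 0.5
Standard error: SE = √(p₀(1-p₀)/n) = √(0.5×0.5/172) = 0.038125
z-statistic: z = (p̂ - p₀)/SE = (0.53 - 0.5)/0.038125 = 0.7869
Critical value: z_0.025 = ±1.960
p-value = 0.4313
Decision: fail to reject H₀ at α = 0.05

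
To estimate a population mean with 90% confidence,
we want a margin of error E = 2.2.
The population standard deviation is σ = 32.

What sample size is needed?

z_0.05 = 1.645
n = (z×σ/E)² = (1.645×32/2.2)²
n = 572.5144
Round up: n = 573

Answer: n = 573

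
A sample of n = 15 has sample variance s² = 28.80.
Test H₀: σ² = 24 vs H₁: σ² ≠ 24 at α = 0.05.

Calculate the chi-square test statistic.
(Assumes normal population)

Answer: χ² = 16.8000, fail to reject H₀

Derivation:
df = n - 1 = 14
χ² = (n-1)s²/σ₀² = 14×28.80/24 = 16.8000
Critical values: χ²_{0.975,14} = 5.629, χ²_{0.025,14} = 26.119
Rejection region: χ² < 5.629 or χ² > 26.119
Decision: fail to reject H₀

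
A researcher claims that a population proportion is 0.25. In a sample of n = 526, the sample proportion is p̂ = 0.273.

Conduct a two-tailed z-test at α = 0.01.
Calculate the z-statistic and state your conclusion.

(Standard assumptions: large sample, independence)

H₀: p = 0.25, H₁: p ≠ 0.25
Standard error: SE = √(p₀(1-p₀)/n) = √(0.25×0.75/526) = 0.018880
z-statistic: z = (p̂ - p₀)/SE = (0.273 - 0.25)/0.018880 = 1.2182
Critical value: z_0.005 = ±2.576
p-value = 0.2231
Decision: fail to reject H₀ at α = 0.01

Answer: z = 1.2182, fail to reject H₀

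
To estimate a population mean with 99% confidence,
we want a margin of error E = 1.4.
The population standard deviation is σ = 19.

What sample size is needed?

Answer: n = 1223

Derivation:
z_0.005 = 2.576
n = (z×σ/E)² = (2.576×19/1.4)²
n = 1222.2016
Round up: n = 1223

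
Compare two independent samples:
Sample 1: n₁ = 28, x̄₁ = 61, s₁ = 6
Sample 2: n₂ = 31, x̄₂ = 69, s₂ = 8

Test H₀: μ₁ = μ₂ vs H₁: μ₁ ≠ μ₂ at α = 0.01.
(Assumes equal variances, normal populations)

Answer: t = -4.3078, reject H₀

Derivation:
Pooled variance: s²_p = [27×6² + 30×8²]/(57) = 50.7368
s_p = 7.1230
SE = s_p×√(1/n₁ + 1/n₂) = 7.1230×√(1/28 + 1/31) = 1.8571
t = (x̄₁ - x̄₂)/SE = (61 - 69)/1.8571 = -4.3078
df = 57, t-critical = ±2.665
Decision: reject H₀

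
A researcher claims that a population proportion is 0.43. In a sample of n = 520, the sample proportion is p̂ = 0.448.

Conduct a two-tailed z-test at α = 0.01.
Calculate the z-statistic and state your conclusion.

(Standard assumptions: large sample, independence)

H₀: p = 0.43, H₁: p ≠ 0.43
Standard error: SE = √(p₀(1-p₀)/n) = √(0.43×0.57/520) = 0.021711
z-statistic: z = (p̂ - p₀)/SE = (0.448 - 0.43)/0.021711 = 0.8291
Critical value: z_0.005 = ±2.576
p-value = 0.4070
Decision: fail to reject H₀ at α = 0.01

Answer: z = 0.8291, fail to reject H₀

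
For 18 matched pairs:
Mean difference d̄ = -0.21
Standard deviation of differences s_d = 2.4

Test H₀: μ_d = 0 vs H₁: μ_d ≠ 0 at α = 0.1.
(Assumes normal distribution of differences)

Answer: t = -0.3712, fail to reject H₀

Derivation:
df = n - 1 = 17
SE = s_d/√n = 2.4/√18 = 0.5657
t = d̄/SE = -0.21/0.5657 = -0.3712
Critical value: t_{0.05,17} = ±1.740
p-value ≈ 0.7151
Decision: fail to reject H₀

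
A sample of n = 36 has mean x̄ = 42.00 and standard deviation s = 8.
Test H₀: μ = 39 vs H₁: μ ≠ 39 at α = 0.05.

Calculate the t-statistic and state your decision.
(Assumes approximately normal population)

df = n - 1 = 35
SE = s/√n = 8/√36 = 1.3333
t = (x̄ - μ₀)/SE = (42.00 - 39)/1.3333 = 2.2501
Critical value: t_{0.025,35} = ±2.030
p-value ≈ 0.0308
Decision: reject H₀

Answer: t = 2.2501, reject H₀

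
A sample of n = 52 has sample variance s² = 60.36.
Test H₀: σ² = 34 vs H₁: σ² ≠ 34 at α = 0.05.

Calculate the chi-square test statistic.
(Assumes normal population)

Answer: χ² = 90.5400, reject H₀

Derivation:
df = n - 1 = 51
χ² = (n-1)s²/σ₀² = 51×60.36/34 = 90.5400
Critical values: χ²_{0.975,51} = 33.162, χ²_{0.025,51} = 72.616
Rejection region: χ² < 33.162 or χ² > 72.616
Decision: reject H₀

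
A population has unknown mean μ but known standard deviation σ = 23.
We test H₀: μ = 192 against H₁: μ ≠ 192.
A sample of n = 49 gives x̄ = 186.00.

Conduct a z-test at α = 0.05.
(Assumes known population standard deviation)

Answer: z = -1.8261, fail to reject H₀

Derivation:
Standard error: SE = σ/√n = 23/√49 = 3.2857
z-statistic: z = (x̄ - μ₀)/SE = (186.00 - 192)/3.2857 = -1.8261
Critical value: ±1.960
p-value = 0.0678
Decision: fail to reject H₀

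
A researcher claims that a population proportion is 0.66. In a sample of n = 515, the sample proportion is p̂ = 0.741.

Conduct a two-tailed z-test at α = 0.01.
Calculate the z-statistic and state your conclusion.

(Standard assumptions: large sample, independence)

Answer: z = 3.8804, reject H₀

Derivation:
H₀: p = 0.66, H₁: p ≠ 0.66
Standard error: SE = √(p₀(1-p₀)/n) = √(0.66×0.34/515) = 0.020874
z-statistic: z = (p̂ - p₀)/SE = (0.741 - 0.66)/0.020874 = 3.8804
Critical value: z_0.005 = ±2.576
p-value = 0.0001
Decision: reject H₀ at α = 0.01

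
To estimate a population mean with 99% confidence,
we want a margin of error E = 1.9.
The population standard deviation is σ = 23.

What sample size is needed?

Answer: n = 973

Derivation:
z_0.005 = 2.576
n = (z×σ/E)² = (2.576×23/1.9)²
n = 972.3893
Round up: n = 973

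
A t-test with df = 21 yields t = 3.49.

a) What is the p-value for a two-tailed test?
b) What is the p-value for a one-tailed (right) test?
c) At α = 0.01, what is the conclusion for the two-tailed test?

Answer: a) 0.0022, b) 0.0011, c) reject H₀

Derivation:
Using t-distribution with df = 21:
a) Two-tailed: p = 2×P(T > 3.49) = 0.0022
b) One-tailed: p = P(T > 3.49) = 0.0011
c) 0.0022 < 0.01, reject H₀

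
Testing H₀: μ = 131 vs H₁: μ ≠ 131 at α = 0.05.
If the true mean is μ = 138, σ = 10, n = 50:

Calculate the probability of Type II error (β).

SE = σ/√n = 10/√50 = 1.4142
Critical values: μ₀ ± z_0.025×SE = 131 ± 1.960×1.4142
Acceptance region: (128.2282, 133.7718)
Under H₁ (μ = 138): z_high = (133.7718 - 138)/1.4142 = -2.9898, z_low = (128.2282 - 138)/1.4142 = -6.9098
β = P(not reject | H₁) = Φ(-2.9898) - Φ(-6.9098) ≈ 0.0014

Answer: β ≈ 0.0014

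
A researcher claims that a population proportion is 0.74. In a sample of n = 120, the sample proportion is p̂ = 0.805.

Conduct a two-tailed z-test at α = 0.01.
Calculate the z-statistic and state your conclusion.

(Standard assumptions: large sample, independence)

H₀: p = 0.74, H₁: p ≠ 0.74
Standard error: SE = √(p₀(1-p₀)/n) = √(0.74×0.26/120) = 0.040042
z-statistic: z = (p̂ - p₀)/SE = (0.805 - 0.74)/0.040042 = 1.6233
Critical value: z_0.005 = ±2.576
p-value = 0.1045
Decision: fail to reject H₀ at α = 0.01

Answer: z = 1.6233, fail to reject H₀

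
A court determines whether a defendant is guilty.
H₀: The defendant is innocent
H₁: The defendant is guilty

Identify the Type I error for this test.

Type I error: rejecting H₀ when it is actually true (false positive).
Type II error: failing to reject H₀ when H₁ is actually true (false negative).

Answer: Convicting an innocent person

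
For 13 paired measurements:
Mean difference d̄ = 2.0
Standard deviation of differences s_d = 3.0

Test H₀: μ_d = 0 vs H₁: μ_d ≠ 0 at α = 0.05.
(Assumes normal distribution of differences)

Answer: t = 2.4036, reject H₀

Derivation:
df = n - 1 = 12
SE = s_d/√n = 3.0/√13 = 0.8321
t = d̄/SE = 2.0/0.8321 = 2.4036
Critical value: t_{0.025,12} = ±2.179
p-value ≈ 0.0333
Decision: reject H₀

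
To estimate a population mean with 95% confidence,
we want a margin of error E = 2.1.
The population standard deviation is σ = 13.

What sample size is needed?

z_0.025 = 1.960
n = (z×σ/E)² = (1.960×13/2.1)²
n = 147.2178
Round up: n = 148

Answer: n = 148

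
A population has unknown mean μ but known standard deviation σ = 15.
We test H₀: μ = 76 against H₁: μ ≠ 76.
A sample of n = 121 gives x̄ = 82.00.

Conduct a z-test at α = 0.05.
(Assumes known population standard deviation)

Standard error: SE = σ/√n = 15/√121 = 1.3636
z-statistic: z = (x̄ - μ₀)/SE = (82.00 - 76)/1.3636 = 4.4001
Critical value: ±1.960
p-value < 0.0001
Decision: reject H₀

Answer: z = 4.4001, reject H₀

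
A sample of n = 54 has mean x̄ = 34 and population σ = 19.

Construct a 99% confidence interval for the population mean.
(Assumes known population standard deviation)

Confidence level: 99%, α = 0.01
z_0.005 = 2.576
SE = σ/√n = 19/√54 = 2.5856
Margin of error = 2.576 × 2.5856 = 6.6605
CI: x̄ ± margin = 34 ± 6.6605
CI: (27.3395, 40.6605)

Answer: (27.3395, 40.6605)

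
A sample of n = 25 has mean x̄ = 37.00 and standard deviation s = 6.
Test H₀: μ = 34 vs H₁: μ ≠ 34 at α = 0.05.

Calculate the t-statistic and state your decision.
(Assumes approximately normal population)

df = n - 1 = 24
SE = s/√n = 6/√25 = 1.2000
t = (x̄ - μ₀)/SE = (37.00 - 34)/1.2000 = 2.5000
Critical value: t_{0.025,24} = ±2.064
p-value ≈ 0.0197
Decision: reject H₀

Answer: t = 2.5000, reject H₀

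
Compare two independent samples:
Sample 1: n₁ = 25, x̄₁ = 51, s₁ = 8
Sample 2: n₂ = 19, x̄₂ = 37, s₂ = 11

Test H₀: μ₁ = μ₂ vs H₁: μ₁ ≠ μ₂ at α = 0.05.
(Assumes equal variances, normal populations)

Answer: t = 4.8917, reject H₀

Derivation:
Pooled variance: s²_p = [24×8² + 18×11²]/(42) = 88.4286
s_p = 9.4036
SE = s_p×√(1/n₁ + 1/n₂) = 9.4036×√(1/25 + 1/19) = 2.8620
t = (x̄₁ - x̄₂)/SE = (51 - 37)/2.8620 = 4.8917
df = 42, t-critical = ±2.018
Decision: reject H₀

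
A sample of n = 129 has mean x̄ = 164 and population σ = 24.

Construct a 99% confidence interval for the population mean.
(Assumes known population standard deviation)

Confidence level: 99%, α = 0.01
z_0.005 = 2.576
SE = σ/√n = 24/√129 = 2.1131
Margin of error = 2.576 × 2.1131 = 5.4433
CI: x̄ ± margin = 164 ± 5.4433
CI: (158.5567, 169.4433)

Answer: (158.5567, 169.4433)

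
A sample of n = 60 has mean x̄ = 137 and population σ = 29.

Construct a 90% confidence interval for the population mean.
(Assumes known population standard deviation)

Confidence level: 90%, α = 0.1
z_0.05 = 1.645
SE = σ/√n = 29/√60 = 3.7439
Margin of error = 1.645 × 3.7439 = 6.1587
CI: x̄ ± margin = 137 ± 6.1587
CI: (130.8413, 143.1587)

Answer: (130.8413, 143.1587)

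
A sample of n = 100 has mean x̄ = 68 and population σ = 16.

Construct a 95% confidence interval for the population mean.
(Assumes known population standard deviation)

Answer: (64.8640, 71.1360)

Derivation:
Confidence level: 95%, α = 0.05
z_0.025 = 1.960
SE = σ/√n = 16/√100 = 1.6000
Margin of error = 1.960 × 1.6000 = 3.1360
CI: x̄ ± margin = 68 ± 3.1360
CI: (64.8640, 71.1360)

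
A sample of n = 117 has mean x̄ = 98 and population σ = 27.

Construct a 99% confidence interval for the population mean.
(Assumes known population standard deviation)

Confidence level: 99%, α = 0.01
z_0.005 = 2.576
SE = σ/√n = 27/√117 = 2.4962
Margin of error = 2.576 × 2.4962 = 6.4302
CI: x̄ ± margin = 98 ± 6.4302
CI: (91.5698, 104.4302)

Answer: (91.5698, 104.4302)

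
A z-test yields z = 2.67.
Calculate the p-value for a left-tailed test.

For z = 2.67:
p = P(Z < 2.67) = Φ(2.67) = 0.9962

Answer: p-value ≈ 0.9962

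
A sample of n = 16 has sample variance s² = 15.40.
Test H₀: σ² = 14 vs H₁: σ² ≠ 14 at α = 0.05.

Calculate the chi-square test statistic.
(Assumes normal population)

Answer: χ² = 16.5000, fail to reject H₀

Derivation:
df = n - 1 = 15
χ² = (n-1)s²/σ₀² = 15×15.40/14 = 16.5000
Critical values: χ²_{0.975,15} = 6.262, χ²_{0.025,15} = 27.488
Rejection region: χ² < 6.262 or χ² > 27.488
Decision: fail to reject H₀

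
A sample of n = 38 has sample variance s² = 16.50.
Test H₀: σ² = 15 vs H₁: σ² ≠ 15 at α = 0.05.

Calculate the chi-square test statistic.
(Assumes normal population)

df = n - 1 = 37
χ² = (n-1)s²/σ₀² = 37×16.50/15 = 40.7000
Critical values: χ²_{0.975,37} = 22.106, χ²_{0.025,37} = 55.668
Rejection region: χ² < 22.106 or χ² > 55.668
Decision: fail to reject H₀

Answer: χ² = 40.7000, fail to reject H₀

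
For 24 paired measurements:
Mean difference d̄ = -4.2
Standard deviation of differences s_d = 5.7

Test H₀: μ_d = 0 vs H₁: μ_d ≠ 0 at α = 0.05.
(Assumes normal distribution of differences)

Answer: t = -3.6098, reject H₀

Derivation:
df = n - 1 = 23
SE = s_d/√n = 5.7/√24 = 1.1635
t = d̄/SE = -4.2/1.1635 = -3.6098
Critical value: t_{0.025,23} = ±2.069
p-value ≈ 0.0015
Decision: reject H₀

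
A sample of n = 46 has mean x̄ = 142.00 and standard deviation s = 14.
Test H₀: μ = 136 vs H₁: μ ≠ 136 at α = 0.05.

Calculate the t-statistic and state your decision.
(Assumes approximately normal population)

Answer: t = 2.9067, reject H₀

Derivation:
df = n - 1 = 45
SE = s/√n = 14/√46 = 2.0642
t = (x̄ - μ₀)/SE = (142.00 - 136)/2.0642 = 2.9067
Critical value: t_{0.025,45} = ±2.014
p-value ≈ 0.0057
Decision: reject H₀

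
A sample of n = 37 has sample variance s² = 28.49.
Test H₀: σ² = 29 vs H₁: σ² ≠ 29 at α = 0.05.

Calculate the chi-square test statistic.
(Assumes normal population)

Answer: χ² = 35.3669, fail to reject H₀

Derivation:
df = n - 1 = 36
χ² = (n-1)s²/σ₀² = 36×28.49/29 = 35.3669
Critical values: χ²_{0.975,36} = 21.336, χ²_{0.025,36} = 54.437
Rejection region: χ² < 21.336 or χ² > 54.437
Decision: fail to reject H₀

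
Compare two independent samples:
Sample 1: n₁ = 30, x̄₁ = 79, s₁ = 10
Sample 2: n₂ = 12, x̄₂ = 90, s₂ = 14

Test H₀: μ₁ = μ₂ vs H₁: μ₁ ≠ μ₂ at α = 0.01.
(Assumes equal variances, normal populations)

Pooled variance: s²_p = [29×10² + 11×14²]/(40) = 126.4000
s_p = 11.2428
SE = s_p×√(1/n₁ + 1/n₂) = 11.2428×√(1/30 + 1/12) = 3.8401
t = (x̄₁ - x̄₂)/SE = (79 - 90)/3.8401 = -2.8645
df = 40, t-critical = ±2.704
Decision: reject H₀

Answer: t = -2.8645, reject H₀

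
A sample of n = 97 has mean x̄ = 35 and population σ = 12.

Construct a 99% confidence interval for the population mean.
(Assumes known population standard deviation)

Answer: (31.8614, 38.1386)

Derivation:
Confidence level: 99%, α = 0.01
z_0.005 = 2.576
SE = σ/√n = 12/√97 = 1.2184
Margin of error = 2.576 × 1.2184 = 3.1386
CI: x̄ ± margin = 35 ± 3.1386
CI: (31.8614, 38.1386)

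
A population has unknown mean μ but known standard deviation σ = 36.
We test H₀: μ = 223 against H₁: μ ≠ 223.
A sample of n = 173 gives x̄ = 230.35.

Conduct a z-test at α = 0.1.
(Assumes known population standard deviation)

Answer: z = 2.6854, reject H₀

Derivation:
Standard error: SE = σ/√n = 36/√173 = 2.7370
z-statistic: z = (x̄ - μ₀)/SE = (230.35 - 223)/2.7370 = 2.6854
Critical value: ±1.645
p-value = 0.0072
Decision: reject H₀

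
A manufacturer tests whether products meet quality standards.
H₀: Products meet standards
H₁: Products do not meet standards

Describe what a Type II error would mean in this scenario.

Answer: Accepting products as meeting standards when they don't

Derivation:
Type I error (α): Rejecting H₀ when H₀ is true
Type II error (β): Failing to reject H₀ when H₁ is true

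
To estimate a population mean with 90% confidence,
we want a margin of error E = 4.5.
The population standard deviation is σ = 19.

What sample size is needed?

z_0.05 = 1.645
n = (z×σ/E)² = (1.645×19/4.5)²
n = 48.2407
Round up: n = 49

Answer: n = 49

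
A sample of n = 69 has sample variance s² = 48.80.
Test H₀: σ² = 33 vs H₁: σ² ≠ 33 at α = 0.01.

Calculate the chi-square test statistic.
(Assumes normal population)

Answer: χ² = 100.5576, fail to reject H₀

Derivation:
df = n - 1 = 68
χ² = (n-1)s²/σ₀² = 68×48.80/33 = 100.5576
Critical values: χ²_{0.995,68} = 41.713, χ²_{0.005,68} = 101.776
Rejection region: χ² < 41.713 or χ² > 101.776
Decision: fail to reject H₀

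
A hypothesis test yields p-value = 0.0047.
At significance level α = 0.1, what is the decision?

Compare p-value to α:
0.0047 < 0.1
Decision: reject H₀

Answer: reject H₀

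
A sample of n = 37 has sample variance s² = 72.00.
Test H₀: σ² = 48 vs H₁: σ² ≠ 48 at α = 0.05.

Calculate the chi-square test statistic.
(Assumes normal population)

Answer: χ² = 54.0000, fail to reject H₀

Derivation:
df = n - 1 = 36
χ² = (n-1)s²/σ₀² = 36×72.00/48 = 54.0000
Critical values: χ²_{0.975,36} = 21.336, χ²_{0.025,36} = 54.437
Rejection region: χ² < 21.336 or χ² > 54.437
Decision: fail to reject H₀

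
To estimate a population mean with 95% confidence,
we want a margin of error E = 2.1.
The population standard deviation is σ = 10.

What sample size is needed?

z_0.025 = 1.960
n = (z×σ/E)² = (1.960×10/2.1)²
n = 87.1111
Round up: n = 88

Answer: n = 88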